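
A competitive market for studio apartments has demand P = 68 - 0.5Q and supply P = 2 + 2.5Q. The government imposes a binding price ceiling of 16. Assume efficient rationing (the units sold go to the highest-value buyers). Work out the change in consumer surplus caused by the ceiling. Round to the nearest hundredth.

162.36

Without the control, 68 - 0.5Q = 2 + 2.5Q so Q* = 22 and P* = 57.
At the ceiling price 16, quantity supplied is (16 - 2)/2.5 = 5.6; supply is the short side, so Q = 5.6 trades at P = 16.
CS goes from (1/2)(22)(11) = 121 to 283.36 (computed as (68 - 16)(5.6) - (1/2)(0.5)(5.6)^2), a change of 162.36.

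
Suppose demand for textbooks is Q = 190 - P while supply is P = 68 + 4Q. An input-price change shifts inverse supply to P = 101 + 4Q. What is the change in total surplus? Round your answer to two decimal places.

Rewriting demand in inverse form: P = 190 - Q.
Initial equilibrium: Q_0 = 24.4, P_0 = 165.6; CS_0 = (1/2)(24.4)(24.4) = 297.68, PS_0 = (1/2)(24.4)(97.6) = 1190.72.
New equilibrium: 190 - Q = 101 + 4Q gives Q_1 = 17.8, P_1 = 172.2; CS_1 = 158.42, PS_1 = 633.68.
Change in total surplus = (158.42 + 633.68) - (297.68 + 1190.72) = -696.3.

-696.30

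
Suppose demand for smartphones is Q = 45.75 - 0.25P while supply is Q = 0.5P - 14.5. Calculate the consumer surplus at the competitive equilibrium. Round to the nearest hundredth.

1317.56

Rewriting demand in inverse form: P = 183 - 4Q.
Rewriting supply in inverse form: P = 29 + 2Q.
Setting demand equal to supply, 154 = 6Q, so Q* = 25.6667 and P* = 80.3333.
CS is the area between the demand curve and P* from 0 to Q*: (1/2)(25.6667)(102.6667) = 1317.5556.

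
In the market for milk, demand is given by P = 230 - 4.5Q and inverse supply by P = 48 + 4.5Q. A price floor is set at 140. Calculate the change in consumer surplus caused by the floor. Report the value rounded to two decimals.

Without the control, 230 - 4.5Q = 48 + 4.5Q so Q* = 20.2222 and P* = 139.
At P = 140, buyers demand (230 - 140)/4.5 = 20 while sellers would supply more, so the quantity traded is 20 at price 140.
CS goes from (1/2)(20.2222)(91) = 920.1111 to 900 (computed as (230 - 140)(20) - (1/2)(4.5)(20)^2), a change of -20.1111.

-20.11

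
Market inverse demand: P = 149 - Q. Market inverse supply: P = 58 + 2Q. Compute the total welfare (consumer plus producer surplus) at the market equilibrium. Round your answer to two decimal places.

1380.17

Setting demand equal to supply, 91 = 3Q, so Q* = 30.3333 and P* = 118.6667.
Total surplus is the full triangle between the curves from 0 to Q*: (1/2)(30.3333)(149 - 58) = 1380.1667.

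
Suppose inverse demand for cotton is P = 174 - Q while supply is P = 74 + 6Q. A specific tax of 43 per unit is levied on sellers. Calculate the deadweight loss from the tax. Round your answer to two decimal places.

132.07

Without the tax, 174 - Q = 74 + 6Q so Q* = 14.2857 and P* = 159.7143.
With the tax, sellers need 43 more per unit: 174 - Q = 74 + 6Q + 43, so Q_t = 8.1429. Buyers pay P_b = 165.8571; sellers receive P_s = P_b - 43 = 122.8571.
The welfare triangle lost has base Q* - Q_t = 6.1429 and height t = 43, so DWL = (1/2)(6.1429)(43) = 132.0714.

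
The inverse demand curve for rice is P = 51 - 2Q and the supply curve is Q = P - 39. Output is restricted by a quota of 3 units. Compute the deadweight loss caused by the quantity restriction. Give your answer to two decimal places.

Rewriting supply in inverse form: P = 39 + Q.
Without the quota, 51 - 2Q = 39 + Q gives Q* = 4.
At Q = 3 the demand price is 51 - 2(3) = 45 and the supply price is 39 + (3) = 42.
Deadweight loss is the triangle between the curves from 3 to 4: (1/2)(45 - 42)(4 - 3) = 1.5.

1.50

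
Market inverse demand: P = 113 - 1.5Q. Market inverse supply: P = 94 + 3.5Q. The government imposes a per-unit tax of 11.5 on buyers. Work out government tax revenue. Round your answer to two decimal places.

Pre-tax equilibrium: 113 - 1.5Q = 94 + 3.5Q gives Q* = 3.8, P* = 107.3.
With the tax, buyers' net willingness to pay falls by 11.5: (113 - 11.5) - 1.5Q = 94 + 3.5Q, so Q_t = 1.5. Buyers pay P_b = 110.75; sellers receive P_s = P_b - 11.5 = 99.25.
Revenue is the tax times quantity traded: 11.5 x 1.5 = 17.25.

17.25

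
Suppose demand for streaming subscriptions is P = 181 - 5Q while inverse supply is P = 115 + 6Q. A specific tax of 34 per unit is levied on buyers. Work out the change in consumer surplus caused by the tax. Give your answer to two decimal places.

Pre-tax equilibrium: 181 - 5Q = 115 + 6Q gives Q* = 6, P* = 151.
A tax on buyers shifts demand down by 34: (181 - 34) - 5Q = 115 + 6Q, so Q_t = 2.9091. Buyers pay P_b = 166.4545; sellers receive P_s = P_b - 34 = 132.4545.
Consumers lose the trapezoid between P* and P_b out to Q_t plus the triangle from Q_t to Q*: change in CS = 21.157 - 90 = -68.843.

-68.84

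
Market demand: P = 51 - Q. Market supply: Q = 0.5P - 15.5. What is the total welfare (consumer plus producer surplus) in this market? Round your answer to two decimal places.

Rewriting supply in inverse form: P = 31 + 2Q.
Setting demand equal to supply, 20 = 3Q, so Q* = 6.6667 and P* = 44.3333.
CS = (1/2)(6.6667)(6.6667) = 22.2222 and PS = (1/2)(6.6667)(13.3333) = 44.4444, so total surplus = 66.6667.

66.67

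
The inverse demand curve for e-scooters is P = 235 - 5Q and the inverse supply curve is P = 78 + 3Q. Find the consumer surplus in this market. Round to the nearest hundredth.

962.85

Set 235 - 5Q = 78 + 3Q, which gives 157 = 8Q, so Q* = 19.625 and P* = 235 - 5(19.625) = 136.875.
The demand choke price is 235, so CS = (1/2)(Q*)(235 - P*) = (1/2)(19.625)(98.125) = 962.8516.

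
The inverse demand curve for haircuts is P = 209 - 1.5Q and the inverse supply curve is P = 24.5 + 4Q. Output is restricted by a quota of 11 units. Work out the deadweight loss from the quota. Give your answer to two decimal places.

Unrestricted equilibrium: Q* = (209 - 24.5)/(1.5 + 4) = 33.5455.
At Q = 11 the demand price is 209 - 1.5(11) = 192.5 and the supply price is 24.5 + 4(11) = 68.5.
DWL = (1/2)(gap between curves at 11) x (Q* - 11) = (1/2)(124)(22.5455) = 1397.8182.

1397.82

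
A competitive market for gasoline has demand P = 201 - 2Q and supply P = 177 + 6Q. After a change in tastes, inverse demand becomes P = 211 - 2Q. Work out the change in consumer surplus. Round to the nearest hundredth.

9.06

Initial equilibrium: Q_0 = 3, P_0 = 195; CS_0 = (1/2)(3)(6) = 9, PS_0 = (1/2)(3)(18) = 27.
New equilibrium: 211 - 2Q = 177 + 6Q gives Q_1 = 4.25, P_1 = 202.5; CS_1 = 18.0625, PS_1 = 54.1875.
Change in consumer surplus = 18.0625 - 9 = 9.0625.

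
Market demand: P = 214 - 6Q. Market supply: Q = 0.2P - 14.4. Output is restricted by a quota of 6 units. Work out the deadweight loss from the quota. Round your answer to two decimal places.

262.55

Rewriting supply in inverse form: P = 72 + 5Q.
Without the quota, 214 - 6Q = 72 + 5Q gives Q* = 12.9091.
At Q = 6 the demand price is 214 - 6(6) = 178 and the supply price is 72 + 5(6) = 102.
Deadweight loss is the triangle between the curves from 6 to 12.9091: (1/2)(178 - 102)(12.9091 - 6) = 262.5455.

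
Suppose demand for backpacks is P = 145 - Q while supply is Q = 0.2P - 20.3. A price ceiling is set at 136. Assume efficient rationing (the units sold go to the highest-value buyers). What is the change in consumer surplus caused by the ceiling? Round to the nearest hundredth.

Rewriting supply in inverse form: P = 101.5 + 5Q.
Free-market equilibrium: 145 - Q = 101.5 + 5Q gives Q* = 7.25, P* = 137.75.
At P = 136, sellers supply (136 - 101.5)/5 = 6.9 while buyers want more, so the quantity traded is 6.9 at price 136.
CS goes from (1/2)(7.25)(7.25) = 26.2812 to 38.295 (computed as (145 - 136)(6.9) - (1/2)(1)(6.9)^2), a change of 12.0137.

12.01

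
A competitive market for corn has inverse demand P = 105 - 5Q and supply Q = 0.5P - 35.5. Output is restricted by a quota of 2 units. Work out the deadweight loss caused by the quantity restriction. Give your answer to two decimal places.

Rewriting supply in inverse form: P = 71 + 2Q.
Without the quota, 105 - 5Q = 71 + 2Q gives Q* = 4.8571.
At Q = 2 the demand price is 105 - 5(2) = 95 and the supply price is 71 + 2(2) = 75.
DWL = (1/2)(gap between curves at 2) x (Q* - 2) = (1/2)(20)(2.8571) = 28.5714.

28.57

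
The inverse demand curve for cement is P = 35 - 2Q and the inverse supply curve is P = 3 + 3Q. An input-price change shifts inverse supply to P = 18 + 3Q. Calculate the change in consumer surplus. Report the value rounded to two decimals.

Initial equilibrium: Q_0 = 6.4, P_0 = 22.2; CS_0 = (1/2)(6.4)(12.8) = 40.96, PS_0 = (1/2)(6.4)(19.2) = 61.44.
New equilibrium: 35 - 2Q = 18 + 3Q gives Q_1 = 3.4, P_1 = 28.2; CS_1 = 11.56, PS_1 = 17.34.
Change in consumer surplus = 11.56 - 40.96 = -29.4.

-29.40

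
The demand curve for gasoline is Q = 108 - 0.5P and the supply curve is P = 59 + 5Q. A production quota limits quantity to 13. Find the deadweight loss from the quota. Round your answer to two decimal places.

311.14

Rewriting demand in inverse form: P = 216 - 2Q.
Without the quota, 216 - 2Q = 59 + 5Q gives Q* = 22.4286.
At Q = 13 the demand price is 216 - 2(13) = 190 and the supply price is 59 + 5(13) = 124.
DWL = (1/2)(gap between curves at 13) x (Q* - 13) = (1/2)(66)(9.4286) = 311.1429.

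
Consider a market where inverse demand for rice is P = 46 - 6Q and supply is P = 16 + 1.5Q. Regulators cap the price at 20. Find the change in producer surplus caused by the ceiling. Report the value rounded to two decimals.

-6.67

Free-market equilibrium: 46 - 6Q = 16 + 1.5Q gives Q* = 4, P* = 22.
At the ceiling price 20, quantity supplied is (20 - 16)/1.5 = 2.6667; supply is the short side, so Q = 2.6667 trades at P = 20.
PS goes from (1/2)(4)(6) = 12 to 5.3333 (computed as (20 - 16)(2.6667) - (1/2)(1.5)(2.6667)^2), a change of -6.6667.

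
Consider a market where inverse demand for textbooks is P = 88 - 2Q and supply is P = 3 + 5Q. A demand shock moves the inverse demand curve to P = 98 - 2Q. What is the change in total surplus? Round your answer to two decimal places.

128.57

Initial equilibrium: Q_0 = 12.1429, P_0 = 63.7143; CS_0 = (1/2)(12.1429)(24.2857) = 147.449, PS_0 = (1/2)(12.1429)(60.7143) = 368.6224.
New equilibrium: 98 - 2Q = 3 + 5Q gives Q_1 = 13.5714, P_1 = 70.8571; CS_1 = 184.1837, PS_1 = 460.4592.
Change in total surplus = (184.1837 + 460.4592) - (147.449 + 368.6224) = 128.5714.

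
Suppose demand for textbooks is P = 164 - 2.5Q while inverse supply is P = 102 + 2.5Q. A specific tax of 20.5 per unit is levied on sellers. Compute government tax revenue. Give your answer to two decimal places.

Without the tax, 164 - 2.5Q = 102 + 2.5Q so Q* = 12.4 and P* = 133.
With the tax, sellers need 20.5 more per unit: 164 - 2.5Q = 102 + 2.5Q + 20.5, so Q_t = 8.3. Buyers pay P_b = 143.25; sellers receive P_s = P_b - 20.5 = 122.75.
Tax revenue = t x Q_t = 20.5 x 8.3 = 170.15.

170.15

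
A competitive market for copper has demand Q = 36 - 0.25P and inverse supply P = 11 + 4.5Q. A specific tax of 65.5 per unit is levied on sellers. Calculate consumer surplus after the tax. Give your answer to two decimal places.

Rewriting demand in inverse form: P = 144 - 4Q.
Without the tax, 144 - 4Q = 11 + 4.5Q so Q* = 15.6471 and P* = 81.4118.
With the tax, sellers need 65.5 more per unit: 144 - 4Q = 11 + 4.5Q + 65.5, so Q_t = 7.9412. Buyers pay P_b = 112.2353; sellers receive P_s = P_b - 65.5 = 46.7353.
CS = (1/2)(Q_t)(144 - P_b) = (1/2)(7.9412)(31.7647) = 126.1246.

126.12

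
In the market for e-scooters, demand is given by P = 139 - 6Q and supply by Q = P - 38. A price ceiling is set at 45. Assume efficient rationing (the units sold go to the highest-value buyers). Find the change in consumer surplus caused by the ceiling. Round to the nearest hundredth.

-113.55

Rewriting supply in inverse form: P = 38 + Q.
Without the control, 139 - 6Q = 38 + Q so Q* = 14.4286 and P* = 52.4286.
At the ceiling price 45, quantity supplied is (45 - 38)/1 = 7; supply is the short side, so Q = 7 trades at P = 45.
CS goes from (1/2)(14.4286)(86.5714) = 624.551 to 511 (computed as (139 - 45)(7) - (1/2)(6)(7)^2), a change of -113.551.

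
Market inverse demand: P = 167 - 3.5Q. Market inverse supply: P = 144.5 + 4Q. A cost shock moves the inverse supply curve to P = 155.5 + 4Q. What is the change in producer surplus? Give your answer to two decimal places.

-13.30

Initial equilibrium: Q_0 = 3, P_0 = 156.5; CS_0 = (1/2)(3)(10.5) = 15.75, PS_0 = (1/2)(3)(12) = 18.
New equilibrium: 167 - 3.5Q = 155.5 + 4Q gives Q_1 = 1.5333, P_1 = 161.6333; CS_1 = 4.1144, PS_1 = 4.7022.
Change in producer surplus = 4.7022 - 18 = -13.2978.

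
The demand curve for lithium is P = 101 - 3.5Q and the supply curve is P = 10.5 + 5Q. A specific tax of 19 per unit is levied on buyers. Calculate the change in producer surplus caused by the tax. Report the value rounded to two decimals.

-106.51

Without the tax, 101 - 3.5Q = 10.5 + 5Q so Q* = 10.6471 and P* = 63.7353.
A tax on buyers shifts demand down by 19: (101 - 19) - 3.5Q = 10.5 + 5Q, so Q_t = 8.4118. Buyers pay P_b = 71.5588; sellers receive P_s = P_b - 19 = 52.5588.
PS falls from (1/2)(10.6471)(53.2353) = 283.3997 to (1/2)(8.4118)(42.0588) = 176.8945, a change of -106.5052.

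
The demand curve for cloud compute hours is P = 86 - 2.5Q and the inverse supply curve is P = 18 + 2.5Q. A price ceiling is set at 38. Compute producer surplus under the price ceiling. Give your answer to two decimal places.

Free-market equilibrium: 86 - 2.5Q = 18 + 2.5Q gives Q* = 13.6, P* = 52.
At the ceiling price 38, quantity supplied is (38 - 18)/2.5 = 8; supply is the short side, so Q = 8 trades at P = 38.
PS is the triangle above supply below 38: (1/2)(8)(38 - 18) = 80.

80.00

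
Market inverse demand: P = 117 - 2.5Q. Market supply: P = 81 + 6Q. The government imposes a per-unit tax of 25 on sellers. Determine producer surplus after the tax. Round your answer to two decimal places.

5.02

Pre-tax equilibrium: 117 - 2.5Q = 81 + 6Q gives Q* = 4.2353, P* = 106.4118.
With the tax, sellers need 25 more per unit: 117 - 2.5Q = 81 + 6Q + 25, so Q_t = 1.2941. Buyers pay P_b = 113.7647; sellers receive P_s = P_b - 25 = 88.7647.
PS = (1/2)(Q_t)(P_s - 81) = (1/2)(1.2941)(7.7647) = 5.0242.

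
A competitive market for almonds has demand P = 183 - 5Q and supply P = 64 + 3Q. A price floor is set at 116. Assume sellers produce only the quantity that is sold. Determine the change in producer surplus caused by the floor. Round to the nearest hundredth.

95.56

Without the control, 183 - 5Q = 64 + 3Q so Q* = 14.875 and P* = 108.625.
At P = 116, buyers demand (183 - 116)/5 = 13.4 while sellers would supply more, so the quantity traded is 13.4 at price 116.
PS goes from (1/2)(14.875)(44.625) = 331.8984 to 427.46 (computed as (116 - 64)(13.4) - (1/2)(3)(13.4)^2), a change of 95.5616.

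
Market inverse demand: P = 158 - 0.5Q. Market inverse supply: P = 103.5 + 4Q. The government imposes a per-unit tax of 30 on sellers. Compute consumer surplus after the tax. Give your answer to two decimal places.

7.41

Pre-tax equilibrium: 158 - 0.5Q = 103.5 + 4Q gives Q* = 12.1111, P* = 151.9444.
A tax on sellers shifts supply up by 30: 158 - 0.5Q = 103.5 + 4Q + 30, so Q_t = 5.4444. Buyers pay P_b = 155.2778; sellers receive P_s = P_b - 30 = 125.2778.
Consumer surplus is the triangle under demand above P_b: (1/2)(5.4444)(158 - 155.2778) = 7.4105.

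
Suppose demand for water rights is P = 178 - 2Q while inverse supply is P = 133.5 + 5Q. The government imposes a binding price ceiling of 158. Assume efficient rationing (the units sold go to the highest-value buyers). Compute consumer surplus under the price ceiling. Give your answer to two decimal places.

73.99

Without the control, 178 - 2Q = 133.5 + 5Q so Q* = 6.3571 and P* = 165.2857.
At P = 158, sellers supply (158 - 133.5)/5 = 4.9 while buyers want more, so the quantity traded is 4.9 at price 158.
The demand price at Q = 4.9 is 168.2. CS is the trapezoid between demand and 158 over [0, 4.9]: (1/2)[(178 - 158) + (168.2 - 158)](4.9) = 73.99.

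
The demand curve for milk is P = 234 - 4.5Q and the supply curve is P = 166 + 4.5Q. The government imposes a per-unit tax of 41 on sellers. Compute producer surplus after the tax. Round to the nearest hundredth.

Pre-tax equilibrium: 234 - 4.5Q = 166 + 4.5Q gives Q* = 7.5556, P* = 200.
A tax on sellers shifts supply up by 41: 234 - 4.5Q = 166 + 4.5Q + 41, so Q_t = 3. Buyers pay P_b = 220.5; sellers receive P_s = P_b - 41 = 179.5.
Producer surplus is the triangle above supply below P_s: (1/2)(3)(179.5 - 166) = 20.25.

20.25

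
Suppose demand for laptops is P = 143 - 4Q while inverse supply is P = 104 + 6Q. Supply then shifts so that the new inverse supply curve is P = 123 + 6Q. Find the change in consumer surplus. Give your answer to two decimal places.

Initial equilibrium: Q_0 = 3.9, P_0 = 127.4; CS_0 = (1/2)(3.9)(15.6) = 30.42, PS_0 = (1/2)(3.9)(23.4) = 45.63.
New equilibrium: 143 - 4Q = 123 + 6Q gives Q_1 = 2, P_1 = 135; CS_1 = 8, PS_1 = 12.
Change in consumer surplus = 8 - 30.42 = -22.42.

-22.42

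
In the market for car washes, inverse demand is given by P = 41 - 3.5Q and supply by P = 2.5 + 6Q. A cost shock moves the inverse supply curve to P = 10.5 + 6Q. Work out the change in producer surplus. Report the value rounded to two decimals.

-18.35

Initial equilibrium: Q_0 = 4.0526, P_0 = 26.8158; CS_0 = (1/2)(4.0526)(14.1842) = 28.7417, PS_0 = (1/2)(4.0526)(24.3158) = 49.2715.
New equilibrium: 41 - 3.5Q = 10.5 + 6Q gives Q_1 = 3.2105, P_1 = 29.7632; CS_1 = 18.0381, PS_1 = 30.9224.
Change in producer surplus = 30.9224 - 49.2715 = -18.349.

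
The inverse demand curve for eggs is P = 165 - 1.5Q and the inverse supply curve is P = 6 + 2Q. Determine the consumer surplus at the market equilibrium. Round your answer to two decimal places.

1547.82

Set 165 - 1.5Q = 6 + 2Q, which gives 159 = 3.5Q, so Q* = 45.4286 and P* = 165 - 1.5(45.4286) = 96.8571.
Consumer surplus is the triangle under demand above P*: (1/2)(45.4286)(165 - 96.8571) = (1/2)(45.4286)(68.1429) = 1547.8163.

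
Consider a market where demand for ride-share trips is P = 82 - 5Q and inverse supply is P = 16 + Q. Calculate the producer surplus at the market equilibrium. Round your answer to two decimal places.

Set 82 - 5Q = 16 + Q, which gives 66 = 6Q, so Q* = 11 and P* = 82 - 5(11) = 27.
The supply curve's price intercept is 16, so PS = (1/2)(Q*)(P* - 16) = (1/2)(11)(11) = 60.5.

60.50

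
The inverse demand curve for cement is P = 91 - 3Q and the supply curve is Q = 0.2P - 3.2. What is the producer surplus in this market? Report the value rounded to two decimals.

219.73

Rewriting supply in inverse form: P = 16 + 5Q.
Setting demand equal to supply, 75 = 8Q, so Q* = 9.375 and P* = 62.875.
Producer surplus is the triangle above supply below P*: (1/2)(9.375)(62.875 - 16) = (1/2)(9.375)(46.875) = 219.7266.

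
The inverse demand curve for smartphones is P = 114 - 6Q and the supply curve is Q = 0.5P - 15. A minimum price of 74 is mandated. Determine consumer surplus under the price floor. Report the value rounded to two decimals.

133.33

Rewriting supply in inverse form: P = 30 + 2Q.
Without the control, 114 - 6Q = 30 + 2Q so Q* = 10.5 and P* = 51.
At P = 74, buyers demand (114 - 74)/6 = 6.6667 while sellers would supply more, so the quantity traded is 6.6667 at price 74.
CS is the triangle under demand above 74: (1/2)(6.6667)(114 - 74) = 133.3333.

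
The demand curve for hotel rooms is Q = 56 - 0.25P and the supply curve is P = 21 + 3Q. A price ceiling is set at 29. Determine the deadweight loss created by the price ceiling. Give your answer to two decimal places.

Rewriting demand in inverse form: P = 224 - 4Q.
Without the control, 224 - 4Q = 21 + 3Q so Q* = 29 and P* = 108.
At P = 29, sellers supply (29 - 21)/3 = 2.6667 while buyers want more, so the quantity traded is 2.6667 at price 29.
At Q = 2.6667 the demand price is 213.3333 and the supply price is 29. Deadweight loss is the triangle between the curves from 2.6667 to 29: (1/2)(213.3333 - 29)(29 - 2.6667) = 2427.0556.

2427.06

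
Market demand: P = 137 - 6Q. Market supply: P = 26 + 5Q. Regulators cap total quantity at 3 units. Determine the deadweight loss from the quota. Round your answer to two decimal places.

276.55

Unrestricted equilibrium: Q* = (137 - 26)/(6 + 5) = 10.0909.
At Q = 3 the demand price is 137 - 6(3) = 119 and the supply price is 26 + 5(3) = 41.
Deadweight loss is the triangle between the curves from 3 to 10.0909: (1/2)(119 - 41)(10.0909 - 3) = 276.5455.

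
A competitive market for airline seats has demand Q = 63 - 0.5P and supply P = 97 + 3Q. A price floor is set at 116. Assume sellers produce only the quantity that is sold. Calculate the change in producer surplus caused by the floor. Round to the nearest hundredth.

Rewriting demand in inverse form: P = 126 - 2Q.
Without the control, 126 - 2Q = 97 + 3Q so Q* = 5.8 and P* = 114.4.
At P = 116, buyers demand (126 - 116)/2 = 5 while sellers would supply more, so the quantity traded is 5 at price 116.
PS goes from (1/2)(5.8)(17.4) = 50.46 to 57.5 (computed as (116 - 97)(5) - (1/2)(3)(5)^2), a change of 7.04.

7.04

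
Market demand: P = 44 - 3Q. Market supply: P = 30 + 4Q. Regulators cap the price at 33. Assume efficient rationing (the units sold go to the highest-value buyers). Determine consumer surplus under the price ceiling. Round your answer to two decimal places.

7.41

Free-market equilibrium: 44 - 3Q = 30 + 4Q gives Q* = 2, P* = 38.
At the ceiling price 33, quantity supplied is (33 - 30)/4 = 0.75; supply is the short side, so Q = 0.75 trades at P = 33.
The demand price at Q = 0.75 is 41.75. CS is the trapezoid between demand and 33 over [0, 0.75]: (1/2)[(44 - 33) + (41.75 - 33)](0.75) = 7.4062.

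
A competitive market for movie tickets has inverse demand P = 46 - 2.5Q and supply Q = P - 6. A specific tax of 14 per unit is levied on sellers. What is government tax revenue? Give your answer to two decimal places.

104.00

Rewriting supply in inverse form: P = 6 + Q.
Without the tax, 46 - 2.5Q = 6 + Q so Q* = 11.4286 and P* = 17.4286.
A tax on sellers shifts supply up by 14: 46 - 2.5Q = 6 + Q + 14, so Q_t = 7.4286. Buyers pay P_b = 27.4286; sellers receive P_s = P_b - 14 = 13.4286.
Tax revenue = t x Q_t = 14 x 7.4286 = 104.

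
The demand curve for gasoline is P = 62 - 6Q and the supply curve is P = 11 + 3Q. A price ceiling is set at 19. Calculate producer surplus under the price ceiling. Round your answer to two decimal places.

Without the control, 62 - 6Q = 11 + 3Q so Q* = 5.6667 and P* = 28.
At P = 19, sellers supply (19 - 11)/3 = 2.6667 while buyers want more, so the quantity traded is 2.6667 at price 19.
PS is the triangle above supply below 19: (1/2)(2.6667)(19 - 11) = 10.6667.

10.67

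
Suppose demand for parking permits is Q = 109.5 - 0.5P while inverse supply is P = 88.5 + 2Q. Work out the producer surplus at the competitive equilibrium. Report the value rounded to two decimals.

Rewriting demand in inverse form: P = 219 - 2Q.
Set 219 - 2Q = 88.5 + 2Q, which gives 130.5 = 4Q, so Q* = 32.625 and P* = 219 - 2(32.625) = 153.75.
PS is the area between P* and the supply curve from 0 to Q*: (1/2)(32.625)(65.25) = 1064.3906.

1064.39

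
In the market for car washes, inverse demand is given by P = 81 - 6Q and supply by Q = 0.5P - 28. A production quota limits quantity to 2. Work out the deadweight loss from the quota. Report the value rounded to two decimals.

Rewriting supply in inverse form: P = 56 + 2Q.
Unrestricted equilibrium: Q* = (81 - 56)/(6 + 2) = 3.125.
At Q = 2 the demand price is 81 - 6(2) = 69 and the supply price is 56 + 2(2) = 60.
DWL = (1/2)(gap between curves at 2) x (Q* - 2) = (1/2)(9)(1.125) = 5.0625.

5.06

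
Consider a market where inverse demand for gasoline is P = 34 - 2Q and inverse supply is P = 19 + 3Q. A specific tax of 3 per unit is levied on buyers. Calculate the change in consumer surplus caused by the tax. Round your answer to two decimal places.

-3.24

Without the tax, 34 - 2Q = 19 + 3Q so Q* = 3 and P* = 28.
A tax on buyers shifts demand down by 3: (34 - 3) - 2Q = 19 + 3Q, so Q_t = 2.4. Buyers pay P_b = 29.2; sellers receive P_s = P_b - 3 = 26.2.
CS falls from (1/2)(3)(6) = 9 to (1/2)(2.4)(4.8) = 5.76, a change of -3.24.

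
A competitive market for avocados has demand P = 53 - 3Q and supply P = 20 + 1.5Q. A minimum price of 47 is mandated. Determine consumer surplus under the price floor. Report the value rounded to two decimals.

6.00

Without the control, 53 - 3Q = 20 + 1.5Q so Q* = 7.3333 and P* = 31.
At the floor price 47, quantity demanded is (53 - 47)/3 = 2; demand is the short side, so Q = 2 trades at P = 47.
CS is the triangle under demand above 47: (1/2)(2)(53 - 47) = 6.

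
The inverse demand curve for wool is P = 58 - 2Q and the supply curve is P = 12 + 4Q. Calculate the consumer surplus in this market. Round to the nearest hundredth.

Setting demand equal to supply, 46 = 6Q, so Q* = 7.6667 and P* = 42.6667.
The demand choke price is 58, so CS = (1/2)(Q*)(58 - P*) = (1/2)(7.6667)(15.3333) = 58.7778.

58.78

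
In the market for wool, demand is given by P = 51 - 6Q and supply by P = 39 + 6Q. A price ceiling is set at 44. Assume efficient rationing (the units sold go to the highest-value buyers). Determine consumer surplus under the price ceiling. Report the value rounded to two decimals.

3.75

Free-market equilibrium: 51 - 6Q = 39 + 6Q gives Q* = 1, P* = 45.
At P = 44, sellers supply (44 - 39)/6 = 0.8333 while buyers want more, so the quantity traded is 0.8333 at price 44.
The demand price at Q = 0.8333 is 46. CS is the trapezoid between demand and 44 over [0, 0.8333]: (1/2)[(51 - 44) + (46 - 44)](0.8333) = 3.75.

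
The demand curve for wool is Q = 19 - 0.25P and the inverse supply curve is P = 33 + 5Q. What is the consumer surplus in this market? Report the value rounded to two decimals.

Rewriting demand in inverse form: P = 76 - 4Q.
Equilibrium: 76 - 4Q = 33 + 5Q, so Q* = 4.7778 and P* = 56.8889.
The demand choke price is 76, so CS = (1/2)(Q*)(76 - P*) = (1/2)(4.7778)(19.1111) = 45.6543.

45.65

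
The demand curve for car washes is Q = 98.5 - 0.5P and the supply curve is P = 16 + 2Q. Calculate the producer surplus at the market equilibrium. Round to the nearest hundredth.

Rewriting demand in inverse form: P = 197 - 2Q.
Equilibrium: 197 - 2Q = 16 + 2Q, so Q* = 45.25 and P* = 106.5.
Producer surplus is the triangle above supply below P*: (1/2)(45.25)(106.5 - 16) = (1/2)(45.25)(90.5) = 2047.5625.

2047.56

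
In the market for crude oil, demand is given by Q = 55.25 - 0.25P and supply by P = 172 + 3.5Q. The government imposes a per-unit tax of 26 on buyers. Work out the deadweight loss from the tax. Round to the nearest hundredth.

Rewriting demand in inverse form: P = 221 - 4Q.
Pre-tax equilibrium: 221 - 4Q = 172 + 3.5Q gives Q* = 6.5333, P* = 194.8667.
With the tax, buyers' net willingness to pay falls by 26: (221 - 26) - 4Q = 172 + 3.5Q, so Q_t = 3.0667. Buyers pay P_b = 208.7333; sellers receive P_s = P_b - 26 = 182.7333.
Deadweight loss is the triangle between the curves from Q_t to Q*: (1/2)(6.5333 - 3.0667)(26) = 45.0667.

45.07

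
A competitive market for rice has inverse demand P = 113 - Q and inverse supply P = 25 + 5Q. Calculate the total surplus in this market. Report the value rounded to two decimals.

Setting demand equal to supply, 88 = 6Q, so Q* = 14.6667 and P* = 98.3333.
CS = (1/2)(14.6667)(14.6667) = 107.5556 and PS = (1/2)(14.6667)(73.3333) = 537.7778, so total surplus = 645.3333.

645.33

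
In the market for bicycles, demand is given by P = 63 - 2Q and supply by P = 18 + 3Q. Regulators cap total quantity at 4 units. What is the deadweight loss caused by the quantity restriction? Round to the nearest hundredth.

Unrestricted equilibrium: Q* = (63 - 18)/(2 + 3) = 9.
At Q = 4 the demand price is 63 - 2(4) = 55 and the supply price is 18 + 3(4) = 30.
Deadweight loss is the triangle between the curves from 4 to 9: (1/2)(55 - 30)(9 - 4) = 62.5.

62.50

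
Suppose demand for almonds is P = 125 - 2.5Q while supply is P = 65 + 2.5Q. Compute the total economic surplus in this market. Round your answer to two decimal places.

Equilibrium: 125 - 2.5Q = 65 + 2.5Q, so Q* = 12 and P* = 95.
CS = (1/2)(12)(30) = 180 and PS = (1/2)(12)(30) = 180, so total surplus = 360.

360.00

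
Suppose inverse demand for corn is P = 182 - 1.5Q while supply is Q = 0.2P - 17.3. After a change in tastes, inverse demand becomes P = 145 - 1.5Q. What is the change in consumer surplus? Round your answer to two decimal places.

-101.15

Rewriting supply in inverse form: P = 86.5 + 5Q.
Initial equilibrium: Q_0 = 14.6923, P_0 = 159.9615; CS_0 = (1/2)(14.6923)(22.0385) = 161.8979, PS_0 = (1/2)(14.6923)(73.4615) = 539.6598.
New equilibrium: 145 - 1.5Q = 86.5 + 5Q gives Q_1 = 9, P_1 = 131.5; CS_1 = 60.75, PS_1 = 202.5.
Change in consumer surplus = 60.75 - 161.8979 = -101.1479.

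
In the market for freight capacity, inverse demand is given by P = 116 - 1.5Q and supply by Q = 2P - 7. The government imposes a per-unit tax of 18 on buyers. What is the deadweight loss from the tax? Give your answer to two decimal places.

Rewriting supply in inverse form: P = 3.5 + 0.5Q.
Pre-tax equilibrium: 116 - 1.5Q = 3.5 + 0.5Q gives Q* = 56.25, P* = 31.625.
A tax on buyers shifts demand down by 18: (116 - 18) - 1.5Q = 3.5 + 0.5Q, so Q_t = 47.25. Buyers pay P_b = 45.125; sellers receive P_s = P_b - 18 = 27.125.
Deadweight loss is the triangle between the curves from Q_t to Q*: (1/2)(56.25 - 47.25)(18) = 81.

81.00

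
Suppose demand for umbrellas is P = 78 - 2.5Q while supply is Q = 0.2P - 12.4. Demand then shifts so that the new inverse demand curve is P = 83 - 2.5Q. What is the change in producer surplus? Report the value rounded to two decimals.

8.22

Rewriting supply in inverse form: P = 62 + 5Q.
Initial equilibrium: Q_0 = 2.1333, P_0 = 72.6667; CS_0 = (1/2)(2.1333)(5.3333) = 5.6889, PS_0 = (1/2)(2.1333)(10.6667) = 11.3778.
New equilibrium: 83 - 2.5Q = 62 + 5Q gives Q_1 = 2.8, P_1 = 76; CS_1 = 9.8, PS_1 = 19.6.
Change in producer surplus = 19.6 - 11.3778 = 8.2222.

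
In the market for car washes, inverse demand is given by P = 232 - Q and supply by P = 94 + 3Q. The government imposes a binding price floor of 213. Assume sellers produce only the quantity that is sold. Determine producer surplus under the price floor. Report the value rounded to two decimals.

Free-market equilibrium: 232 - Q = 94 + 3Q gives Q* = 34.5, P* = 197.5.
At the floor price 213, quantity demanded is (232 - 213)/1 = 19; demand is the short side, so Q = 19 trades at P = 213.
The supply price at Q = 19 is 151. PS is the trapezoid between 213 and supply over [0, 19]: (1/2)[(213 - 94) + (213 - 151)](19) = 1719.5.

1719.50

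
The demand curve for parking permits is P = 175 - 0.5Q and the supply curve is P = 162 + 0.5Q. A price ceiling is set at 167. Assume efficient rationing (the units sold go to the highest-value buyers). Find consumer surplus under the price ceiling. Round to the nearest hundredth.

Without the control, 175 - 0.5Q = 162 + 0.5Q so Q* = 13 and P* = 168.5.
At the ceiling price 167, quantity supplied is (167 - 162)/0.5 = 10; supply is the short side, so Q = 10 trades at P = 167.
The demand price at Q = 10 is 170. CS is the trapezoid between demand and 167 over [0, 10]: (1/2)[(175 - 167) + (170 - 167)](10) = 55.

55.00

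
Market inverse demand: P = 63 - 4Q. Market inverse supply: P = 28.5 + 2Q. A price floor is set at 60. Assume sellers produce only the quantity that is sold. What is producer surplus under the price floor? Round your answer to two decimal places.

Free-market equilibrium: 63 - 4Q = 28.5 + 2Q gives Q* = 5.75, P* = 40.
At P = 60, buyers demand (63 - 60)/4 = 0.75 while sellers would supply more, so the quantity traded is 0.75 at price 60.
The supply price at Q = 0.75 is 30. PS is the trapezoid between 60 and supply over [0, 0.75]: (1/2)[(60 - 28.5) + (60 - 30)](0.75) = 23.0625.

23.06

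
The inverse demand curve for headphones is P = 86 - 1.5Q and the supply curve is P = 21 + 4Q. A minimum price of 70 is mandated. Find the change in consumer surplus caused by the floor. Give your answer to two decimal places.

Free-market equilibrium: 86 - 1.5Q = 21 + 4Q gives Q* = 11.8182, P* = 68.2727.
At P = 70, buyers demand (86 - 70)/1.5 = 10.6667 while sellers would supply more, so the quantity traded is 10.6667 at price 70.
CS goes from (1/2)(11.8182)(17.7273) = 104.7521 to 85.3333 (computed as (86 - 70)(10.6667) - (1/2)(1.5)(10.6667)^2), a change of -19.4187.

-19.42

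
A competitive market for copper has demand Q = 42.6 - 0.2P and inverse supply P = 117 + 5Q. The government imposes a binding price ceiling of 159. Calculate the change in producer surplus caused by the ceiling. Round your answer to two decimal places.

-54.00

Rewriting demand in inverse form: P = 213 - 5Q.
Free-market equilibrium: 213 - 5Q = 117 + 5Q gives Q* = 9.6, P* = 165.
At P = 159, sellers supply (159 - 117)/5 = 8.4 while buyers want more, so the quantity traded is 8.4 at price 159.
PS goes from (1/2)(9.6)(48) = 230.4 to 176.4 (computed as (159 - 117)(8.4) - (1/2)(5)(8.4)^2), a change of -54.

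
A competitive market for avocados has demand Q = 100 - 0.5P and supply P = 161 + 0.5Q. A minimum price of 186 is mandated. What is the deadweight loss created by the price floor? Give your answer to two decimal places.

92.45

Rewriting demand in inverse form: P = 200 - 2Q.
Without the control, 200 - 2Q = 161 + 0.5Q so Q* = 15.6 and P* = 168.8.
At P = 186, buyers demand (200 - 186)/2 = 7 while sellers would supply more, so the quantity traded is 7 at price 186.
At Q = 7 the demand price is 186 and the supply price is 164.5. Deadweight loss is the triangle between the curves from 7 to 15.6: (1/2)(186 - 164.5)(15.6 - 7) = 92.45.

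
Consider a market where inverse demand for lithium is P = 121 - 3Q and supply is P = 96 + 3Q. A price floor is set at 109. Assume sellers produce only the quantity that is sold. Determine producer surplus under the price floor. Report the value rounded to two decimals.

28.00

Free-market equilibrium: 121 - 3Q = 96 + 3Q gives Q* = 4.1667, P* = 108.5.
At P = 109, buyers demand (121 - 109)/3 = 4 while sellers would supply more, so the quantity traded is 4 at price 109.
The supply price at Q = 4 is 108. PS is the trapezoid between 109 and supply over [0, 4]: (1/2)[(109 - 96) + (109 - 108)](4) = 28.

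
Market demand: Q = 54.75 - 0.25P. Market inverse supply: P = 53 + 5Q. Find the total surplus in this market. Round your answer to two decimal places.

Rewriting demand in inverse form: P = 219 - 4Q.
Set 219 - 4Q = 53 + 5Q, which gives 166 = 9Q, so Q* = 18.4444 and P* = 219 - 4(18.4444) = 145.2222.
Total surplus is the full triangle between the curves from 0 to Q*: (1/2)(18.4444)(219 - 53) = 1530.8889.

1530.89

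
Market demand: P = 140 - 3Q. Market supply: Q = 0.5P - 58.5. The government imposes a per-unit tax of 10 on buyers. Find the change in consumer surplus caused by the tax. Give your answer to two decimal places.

-21.60

Rewriting supply in inverse form: P = 117 + 2Q.
Without the tax, 140 - 3Q = 117 + 2Q so Q* = 4.6 and P* = 126.2.
With the tax, buyers' net willingness to pay falls by 10: (140 - 10) - 3Q = 117 + 2Q, so Q_t = 2.6. Buyers pay P_b = 132.2; sellers receive P_s = P_b - 10 = 122.2.
CS falls from (1/2)(4.6)(13.8) = 31.74 to (1/2)(2.6)(7.8) = 10.14, a change of -21.6.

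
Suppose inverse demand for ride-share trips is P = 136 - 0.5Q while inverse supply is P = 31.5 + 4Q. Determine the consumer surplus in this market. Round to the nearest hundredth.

Setting demand equal to supply, 104.5 = 4.5Q, so Q* = 23.2222 and P* = 124.3889.
CS is the area between the demand curve and P* from 0 to Q*: (1/2)(23.2222)(11.6111) = 134.8179.

134.82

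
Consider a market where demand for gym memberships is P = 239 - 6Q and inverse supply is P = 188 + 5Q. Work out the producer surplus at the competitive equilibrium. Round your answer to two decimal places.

53.74

Setting demand equal to supply, 51 = 11Q, so Q* = 4.6364 and P* = 211.1818.
The supply curve's price intercept is 188, so PS = (1/2)(Q*)(P* - 188) = (1/2)(4.6364)(23.1818) = 53.7397.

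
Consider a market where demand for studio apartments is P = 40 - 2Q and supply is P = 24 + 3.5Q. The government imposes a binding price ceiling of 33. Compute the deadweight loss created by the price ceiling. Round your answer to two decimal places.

Without the control, 40 - 2Q = 24 + 3.5Q so Q* = 2.9091 and P* = 34.1818.
At P = 33, sellers supply (33 - 24)/3.5 = 2.5714 while buyers want more, so the quantity traded is 2.5714 at price 33.
The lost-trades triangle has base Q* - 2.5714 = 0.3377 and height equal to the gap between the curves at Q = 2.5714, which is 34.8571 - 33 = 1.8571. DWL = (1/2)(0.3377)(1.8571) = 0.3135.

0.31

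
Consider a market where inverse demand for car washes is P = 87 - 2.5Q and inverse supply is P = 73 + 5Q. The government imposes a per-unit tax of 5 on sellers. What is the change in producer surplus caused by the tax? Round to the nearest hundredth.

-5.11

Pre-tax equilibrium: 87 - 2.5Q = 73 + 5Q gives Q* = 1.8667, P* = 82.3333.
A tax on sellers shifts supply up by 5: 87 - 2.5Q = 73 + 5Q + 5, so Q_t = 1.2. Buyers pay P_b = 84; sellers receive P_s = P_b - 5 = 79.
Producers lose the trapezoid between P_s and P* out to Q_t plus the triangle from Q_t to Q*: change in PS = 3.6 - 8.7111 = -5.1111.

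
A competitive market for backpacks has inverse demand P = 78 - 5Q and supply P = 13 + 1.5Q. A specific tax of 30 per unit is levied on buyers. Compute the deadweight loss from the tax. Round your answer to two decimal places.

69.23

Without the tax, 78 - 5Q = 13 + 1.5Q so Q* = 10 and P* = 28.
With the tax, buyers' net willingness to pay falls by 30: (78 - 30) - 5Q = 13 + 1.5Q, so Q_t = 5.3846. Buyers pay P_b = 51.0769; sellers receive P_s = P_b - 30 = 21.0769.
The welfare triangle lost has base Q* - Q_t = 4.6154 and height t = 30, so DWL = (1/2)(4.6154)(30) = 69.2308.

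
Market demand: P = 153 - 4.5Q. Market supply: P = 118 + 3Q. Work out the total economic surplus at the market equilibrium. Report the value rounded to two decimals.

Set 153 - 4.5Q = 118 + 3Q, which gives 35 = 7.5Q, so Q* = 4.6667 and P* = 153 - 4.5(4.6667) = 132.
Total surplus is the full triangle between the curves from 0 to Q*: (1/2)(4.6667)(153 - 118) = 81.6667.

81.67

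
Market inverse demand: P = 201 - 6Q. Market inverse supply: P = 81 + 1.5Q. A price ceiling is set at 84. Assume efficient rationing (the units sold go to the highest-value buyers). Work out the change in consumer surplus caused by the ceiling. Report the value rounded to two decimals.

Without the control, 201 - 6Q = 81 + 1.5Q so Q* = 16 and P* = 105.
At the ceiling price 84, quantity supplied is (84 - 81)/1.5 = 2; supply is the short side, so Q = 2 trades at P = 84.
CS goes from (1/2)(16)(96) = 768 to 222 (computed as (201 - 84)(2) - (1/2)(6)(2)^2), a change of -546.

-546.00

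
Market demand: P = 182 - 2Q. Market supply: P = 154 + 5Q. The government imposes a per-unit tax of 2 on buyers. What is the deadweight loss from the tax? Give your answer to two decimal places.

Without the tax, 182 - 2Q = 154 + 5Q so Q* = 4 and P* = 174.
A tax on buyers shifts demand down by 2: (182 - 2) - 2Q = 154 + 5Q, so Q_t = 3.7143. Buyers pay P_b = 174.5714; sellers receive P_s = P_b - 2 = 172.5714.
Deadweight loss is the triangle between the curves from Q_t to Q*: (1/2)(4 - 3.7143)(2) = 0.2857.

0.29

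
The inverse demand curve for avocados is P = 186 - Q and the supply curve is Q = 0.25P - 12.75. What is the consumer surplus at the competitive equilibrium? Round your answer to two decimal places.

Rewriting supply in inverse form: P = 51 + 4Q.
Setting demand equal to supply, 135 = 5Q, so Q* = 27 and P* = 159.
Consumer surplus is the triangle under demand above P*: (1/2)(27)(186 - 159) = (1/2)(27)(27) = 364.5.

364.50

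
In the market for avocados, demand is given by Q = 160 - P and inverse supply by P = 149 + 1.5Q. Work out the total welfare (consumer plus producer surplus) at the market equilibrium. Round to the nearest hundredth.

Rewriting demand in inverse form: P = 160 - Q.
Equilibrium: 160 - Q = 149 + 1.5Q, so Q* = 4.4 and P* = 155.6.
Total surplus is the full triangle between the curves from 0 to Q*: (1/2)(4.4)(160 - 149) = 24.2.

24.20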